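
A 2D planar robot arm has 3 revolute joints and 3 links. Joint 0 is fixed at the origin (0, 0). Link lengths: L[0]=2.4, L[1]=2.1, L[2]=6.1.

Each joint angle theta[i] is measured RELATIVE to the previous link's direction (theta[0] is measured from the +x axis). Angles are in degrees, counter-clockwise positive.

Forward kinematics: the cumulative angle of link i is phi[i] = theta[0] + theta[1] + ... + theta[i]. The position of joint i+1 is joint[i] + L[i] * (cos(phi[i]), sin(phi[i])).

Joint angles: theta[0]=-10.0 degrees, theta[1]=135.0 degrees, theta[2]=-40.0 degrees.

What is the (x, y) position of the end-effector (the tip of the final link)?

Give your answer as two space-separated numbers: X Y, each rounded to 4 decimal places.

joint[0] = (0.0000, 0.0000)  (base)
link 0: phi[0] = -10 = -10 deg
  cos(-10 deg) = 0.9848, sin(-10 deg) = -0.1736
  joint[1] = (0.0000, 0.0000) + 2.4 * (0.9848, -0.1736) = (0.0000 + 2.3635, 0.0000 + -0.4168) = (2.3635, -0.4168)
link 1: phi[1] = -10 + 135 = 125 deg
  cos(125 deg) = -0.5736, sin(125 deg) = 0.8192
  joint[2] = (2.3635, -0.4168) + 2.1 * (-0.5736, 0.8192) = (2.3635 + -1.2045, -0.4168 + 1.7202) = (1.1590, 1.3035)
link 2: phi[2] = -10 + 135 + -40 = 85 deg
  cos(85 deg) = 0.0872, sin(85 deg) = 0.9962
  joint[3] = (1.1590, 1.3035) + 6.1 * (0.0872, 0.9962) = (1.1590 + 0.5317, 1.3035 + 6.0768) = (1.6907, 7.3803)
End effector: (1.6907, 7.3803)

Answer: 1.6907 7.3803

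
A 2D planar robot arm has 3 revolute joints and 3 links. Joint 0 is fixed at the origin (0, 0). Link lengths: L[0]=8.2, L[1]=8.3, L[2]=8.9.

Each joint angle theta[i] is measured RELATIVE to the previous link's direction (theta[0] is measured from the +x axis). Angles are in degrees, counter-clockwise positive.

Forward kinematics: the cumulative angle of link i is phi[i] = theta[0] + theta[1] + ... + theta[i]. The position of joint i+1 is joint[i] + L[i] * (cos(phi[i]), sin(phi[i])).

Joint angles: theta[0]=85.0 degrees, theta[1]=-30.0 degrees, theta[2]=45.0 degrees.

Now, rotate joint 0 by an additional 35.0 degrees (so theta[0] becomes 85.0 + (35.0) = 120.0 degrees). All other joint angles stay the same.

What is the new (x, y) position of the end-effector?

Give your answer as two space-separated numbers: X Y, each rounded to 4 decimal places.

Answer: -10.3933 21.6947

Derivation:
joint[0] = (0.0000, 0.0000)  (base)
link 0: phi[0] = 120 = 120 deg
  cos(120 deg) = -0.5000, sin(120 deg) = 0.8660
  joint[1] = (0.0000, 0.0000) + 8.2 * (-0.5000, 0.8660) = (0.0000 + -4.1000, 0.0000 + 7.1014) = (-4.1000, 7.1014)
link 1: phi[1] = 120 + -30 = 90 deg
  cos(90 deg) = 0.0000, sin(90 deg) = 1.0000
  joint[2] = (-4.1000, 7.1014) + 8.3 * (0.0000, 1.0000) = (-4.1000 + 0.0000, 7.1014 + 8.3000) = (-4.1000, 15.4014)
link 2: phi[2] = 120 + -30 + 45 = 135 deg
  cos(135 deg) = -0.7071, sin(135 deg) = 0.7071
  joint[3] = (-4.1000, 15.4014) + 8.9 * (-0.7071, 0.7071) = (-4.1000 + -6.2933, 15.4014 + 6.2933) = (-10.3933, 21.6947)
End effector: (-10.3933, 21.6947)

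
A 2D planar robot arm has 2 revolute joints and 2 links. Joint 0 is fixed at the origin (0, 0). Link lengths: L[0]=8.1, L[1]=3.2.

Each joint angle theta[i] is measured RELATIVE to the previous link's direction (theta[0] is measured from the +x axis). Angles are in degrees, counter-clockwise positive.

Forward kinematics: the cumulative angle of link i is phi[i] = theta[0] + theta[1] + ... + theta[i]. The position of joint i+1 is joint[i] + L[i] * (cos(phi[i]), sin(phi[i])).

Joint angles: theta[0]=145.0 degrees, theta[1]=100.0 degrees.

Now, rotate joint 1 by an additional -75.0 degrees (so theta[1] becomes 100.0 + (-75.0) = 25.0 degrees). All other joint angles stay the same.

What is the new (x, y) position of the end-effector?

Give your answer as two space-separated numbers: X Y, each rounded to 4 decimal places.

Answer: -9.7865 5.2016

Derivation:
joint[0] = (0.0000, 0.0000)  (base)
link 0: phi[0] = 145 = 145 deg
  cos(145 deg) = -0.8192, sin(145 deg) = 0.5736
  joint[1] = (0.0000, 0.0000) + 8.1 * (-0.8192, 0.5736) = (0.0000 + -6.6351, 0.0000 + 4.6460) = (-6.6351, 4.6460)
link 1: phi[1] = 145 + 25 = 170 deg
  cos(170 deg) = -0.9848, sin(170 deg) = 0.1736
  joint[2] = (-6.6351, 4.6460) + 3.2 * (-0.9848, 0.1736) = (-6.6351 + -3.1514, 4.6460 + 0.5557) = (-9.7865, 5.2016)
End effector: (-9.7865, 5.2016)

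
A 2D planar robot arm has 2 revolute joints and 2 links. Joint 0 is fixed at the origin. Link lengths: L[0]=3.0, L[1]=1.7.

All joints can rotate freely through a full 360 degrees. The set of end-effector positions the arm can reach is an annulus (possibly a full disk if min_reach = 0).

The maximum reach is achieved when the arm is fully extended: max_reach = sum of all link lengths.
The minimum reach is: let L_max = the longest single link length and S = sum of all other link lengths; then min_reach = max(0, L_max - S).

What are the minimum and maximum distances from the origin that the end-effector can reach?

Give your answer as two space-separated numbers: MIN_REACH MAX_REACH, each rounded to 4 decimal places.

Answer: 1.3000 4.7000

Derivation:
Link lengths: [3.0, 1.7]
max_reach = 3 + 1.7 = 4.7
L_max = max([3.0, 1.7]) = 3
S (sum of others) = 4.7 - 3 = 1.7
min_reach = max(0, 3 - 1.7) = max(0, 1.3) = 1.3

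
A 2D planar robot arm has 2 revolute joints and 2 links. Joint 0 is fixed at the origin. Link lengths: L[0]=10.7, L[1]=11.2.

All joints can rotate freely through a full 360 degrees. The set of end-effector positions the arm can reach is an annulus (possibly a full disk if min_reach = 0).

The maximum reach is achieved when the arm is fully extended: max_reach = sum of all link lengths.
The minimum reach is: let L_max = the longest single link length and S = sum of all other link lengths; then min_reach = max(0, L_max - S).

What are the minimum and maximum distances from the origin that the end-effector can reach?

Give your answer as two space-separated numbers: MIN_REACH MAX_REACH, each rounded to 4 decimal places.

Answer: 0.5000 21.9000

Derivation:
Link lengths: [10.7, 11.2]
max_reach = 10.7 + 11.2 = 21.9
L_max = max([10.7, 11.2]) = 11.2
S (sum of others) = 21.9 - 11.2 = 10.7
min_reach = max(0, 11.2 - 10.7) = max(0, 0.5) = 0.5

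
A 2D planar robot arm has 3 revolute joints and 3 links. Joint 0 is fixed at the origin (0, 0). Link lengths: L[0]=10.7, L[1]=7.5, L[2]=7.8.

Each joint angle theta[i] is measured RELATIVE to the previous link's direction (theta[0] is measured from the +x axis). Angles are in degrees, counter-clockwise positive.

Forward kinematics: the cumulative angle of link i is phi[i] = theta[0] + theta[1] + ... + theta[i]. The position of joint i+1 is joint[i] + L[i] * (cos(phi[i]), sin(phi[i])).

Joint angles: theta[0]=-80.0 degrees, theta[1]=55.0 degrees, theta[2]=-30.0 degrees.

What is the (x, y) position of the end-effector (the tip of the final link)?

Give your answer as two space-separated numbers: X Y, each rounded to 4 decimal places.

joint[0] = (0.0000, 0.0000)  (base)
link 0: phi[0] = -80 = -80 deg
  cos(-80 deg) = 0.1736, sin(-80 deg) = -0.9848
  joint[1] = (0.0000, 0.0000) + 10.7 * (0.1736, -0.9848) = (0.0000 + 1.8580, 0.0000 + -10.5374) = (1.8580, -10.5374)
link 1: phi[1] = -80 + 55 = -25 deg
  cos(-25 deg) = 0.9063, sin(-25 deg) = -0.4226
  joint[2] = (1.8580, -10.5374) + 7.5 * (0.9063, -0.4226) = (1.8580 + 6.7973, -10.5374 + -3.1696) = (8.6553, -13.7071)
link 2: phi[2] = -80 + 55 + -30 = -55 deg
  cos(-55 deg) = 0.5736, sin(-55 deg) = -0.8192
  joint[3] = (8.6553, -13.7071) + 7.8 * (0.5736, -0.8192) = (8.6553 + 4.4739, -13.7071 + -6.3894) = (13.1292, -20.0965)
End effector: (13.1292, -20.0965)

Answer: 13.1292 -20.0965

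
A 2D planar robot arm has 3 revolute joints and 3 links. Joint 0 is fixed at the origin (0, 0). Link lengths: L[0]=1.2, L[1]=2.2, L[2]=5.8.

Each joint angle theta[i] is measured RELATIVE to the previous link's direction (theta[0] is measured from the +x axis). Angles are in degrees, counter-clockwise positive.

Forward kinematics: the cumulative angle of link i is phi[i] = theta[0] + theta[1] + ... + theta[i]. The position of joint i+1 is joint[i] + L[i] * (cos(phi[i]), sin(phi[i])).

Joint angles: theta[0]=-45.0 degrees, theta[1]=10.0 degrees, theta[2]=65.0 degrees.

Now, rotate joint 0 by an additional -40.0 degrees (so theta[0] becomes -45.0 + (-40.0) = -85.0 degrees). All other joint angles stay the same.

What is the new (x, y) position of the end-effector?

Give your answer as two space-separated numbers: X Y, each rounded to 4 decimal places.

Answer: 6.3859 -4.3276

Derivation:
joint[0] = (0.0000, 0.0000)  (base)
link 0: phi[0] = -85 = -85 deg
  cos(-85 deg) = 0.0872, sin(-85 deg) = -0.9962
  joint[1] = (0.0000, 0.0000) + 1.2 * (0.0872, -0.9962) = (0.0000 + 0.1046, 0.0000 + -1.1954) = (0.1046, -1.1954)
link 1: phi[1] = -85 + 10 = -75 deg
  cos(-75 deg) = 0.2588, sin(-75 deg) = -0.9659
  joint[2] = (0.1046, -1.1954) + 2.2 * (0.2588, -0.9659) = (0.1046 + 0.5694, -1.1954 + -2.1250) = (0.6740, -3.3205)
link 2: phi[2] = -85 + 10 + 65 = -10 deg
  cos(-10 deg) = 0.9848, sin(-10 deg) = -0.1736
  joint[3] = (0.6740, -3.3205) + 5.8 * (0.9848, -0.1736) = (0.6740 + 5.7119, -3.3205 + -1.0072) = (6.3859, -4.3276)
End effector: (6.3859, -4.3276)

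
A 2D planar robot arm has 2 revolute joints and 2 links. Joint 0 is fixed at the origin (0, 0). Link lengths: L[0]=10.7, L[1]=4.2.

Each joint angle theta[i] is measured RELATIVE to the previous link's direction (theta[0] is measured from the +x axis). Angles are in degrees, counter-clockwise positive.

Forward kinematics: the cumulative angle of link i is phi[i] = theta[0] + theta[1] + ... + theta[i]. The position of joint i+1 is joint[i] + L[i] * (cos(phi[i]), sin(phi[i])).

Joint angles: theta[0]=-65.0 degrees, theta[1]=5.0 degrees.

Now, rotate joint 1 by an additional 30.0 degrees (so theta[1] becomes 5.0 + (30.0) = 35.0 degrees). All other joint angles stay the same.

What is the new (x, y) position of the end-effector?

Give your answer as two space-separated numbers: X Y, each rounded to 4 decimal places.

joint[0] = (0.0000, 0.0000)  (base)
link 0: phi[0] = -65 = -65 deg
  cos(-65 deg) = 0.4226, sin(-65 deg) = -0.9063
  joint[1] = (0.0000, 0.0000) + 10.7 * (0.4226, -0.9063) = (0.0000 + 4.5220, 0.0000 + -9.6975) = (4.5220, -9.6975)
link 1: phi[1] = -65 + 35 = -30 deg
  cos(-30 deg) = 0.8660, sin(-30 deg) = -0.5000
  joint[2] = (4.5220, -9.6975) + 4.2 * (0.8660, -0.5000) = (4.5220 + 3.6373, -9.6975 + -2.1000) = (8.1593, -11.7975)
End effector: (8.1593, -11.7975)

Answer: 8.1593 -11.7975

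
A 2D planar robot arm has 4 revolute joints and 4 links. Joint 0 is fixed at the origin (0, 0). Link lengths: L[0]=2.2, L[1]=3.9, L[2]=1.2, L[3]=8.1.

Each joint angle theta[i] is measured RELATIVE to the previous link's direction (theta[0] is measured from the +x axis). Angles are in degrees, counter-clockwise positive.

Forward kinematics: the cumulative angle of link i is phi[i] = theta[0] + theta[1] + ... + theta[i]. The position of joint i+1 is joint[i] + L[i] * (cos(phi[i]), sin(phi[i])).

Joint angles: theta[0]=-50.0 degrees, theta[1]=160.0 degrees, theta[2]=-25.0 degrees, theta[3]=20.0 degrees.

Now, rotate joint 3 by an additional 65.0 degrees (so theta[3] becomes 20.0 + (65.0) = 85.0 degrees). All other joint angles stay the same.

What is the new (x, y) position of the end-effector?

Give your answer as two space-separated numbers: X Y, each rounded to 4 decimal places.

joint[0] = (0.0000, 0.0000)  (base)
link 0: phi[0] = -50 = -50 deg
  cos(-50 deg) = 0.6428, sin(-50 deg) = -0.7660
  joint[1] = (0.0000, 0.0000) + 2.2 * (0.6428, -0.7660) = (0.0000 + 1.4141, 0.0000 + -1.6853) = (1.4141, -1.6853)
link 1: phi[1] = -50 + 160 = 110 deg
  cos(110 deg) = -0.3420, sin(110 deg) = 0.9397
  joint[2] = (1.4141, -1.6853) + 3.9 * (-0.3420, 0.9397) = (1.4141 + -1.3339, -1.6853 + 3.6648) = (0.0803, 1.9795)
link 2: phi[2] = -50 + 160 + -25 = 85 deg
  cos(85 deg) = 0.0872, sin(85 deg) = 0.9962
  joint[3] = (0.0803, 1.9795) + 1.2 * (0.0872, 0.9962) = (0.0803 + 0.1046, 1.9795 + 1.1954) = (0.1848, 3.1749)
link 3: phi[3] = -50 + 160 + -25 + 85 = 170 deg
  cos(170 deg) = -0.9848, sin(170 deg) = 0.1736
  joint[4] = (0.1848, 3.1749) + 8.1 * (-0.9848, 0.1736) = (0.1848 + -7.9769, 3.1749 + 1.4066) = (-7.7921, 4.5815)
End effector: (-7.7921, 4.5815)

Answer: -7.7921 4.5815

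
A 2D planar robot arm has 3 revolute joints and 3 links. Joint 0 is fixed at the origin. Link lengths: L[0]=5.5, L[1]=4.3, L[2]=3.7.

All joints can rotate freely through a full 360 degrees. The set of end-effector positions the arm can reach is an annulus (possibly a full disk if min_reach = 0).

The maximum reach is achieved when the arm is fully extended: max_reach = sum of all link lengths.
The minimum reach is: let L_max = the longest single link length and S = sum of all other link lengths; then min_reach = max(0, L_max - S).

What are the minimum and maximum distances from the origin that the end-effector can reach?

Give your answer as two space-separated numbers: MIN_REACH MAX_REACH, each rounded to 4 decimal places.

Link lengths: [5.5, 4.3, 3.7]
max_reach = 5.5 + 4.3 + 3.7 = 13.5
L_max = max([5.5, 4.3, 3.7]) = 5.5
S (sum of others) = 13.5 - 5.5 = 8
min_reach = max(0, 5.5 - 8) = max(0, -2.5) = 0

Answer: 0.0000 13.5000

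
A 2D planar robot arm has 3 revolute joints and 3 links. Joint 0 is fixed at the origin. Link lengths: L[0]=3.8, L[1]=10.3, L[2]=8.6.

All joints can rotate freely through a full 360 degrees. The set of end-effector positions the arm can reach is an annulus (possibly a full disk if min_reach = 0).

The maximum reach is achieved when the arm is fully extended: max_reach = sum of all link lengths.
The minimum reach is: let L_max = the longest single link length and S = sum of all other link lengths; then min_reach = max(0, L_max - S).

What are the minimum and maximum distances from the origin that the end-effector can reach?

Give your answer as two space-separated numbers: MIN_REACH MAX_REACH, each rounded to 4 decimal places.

Link lengths: [3.8, 10.3, 8.6]
max_reach = 3.8 + 10.3 + 8.6 = 22.7
L_max = max([3.8, 10.3, 8.6]) = 10.3
S (sum of others) = 22.7 - 10.3 = 12.4
min_reach = max(0, 10.3 - 12.4) = max(0, -2.1) = 0

Answer: 0.0000 22.7000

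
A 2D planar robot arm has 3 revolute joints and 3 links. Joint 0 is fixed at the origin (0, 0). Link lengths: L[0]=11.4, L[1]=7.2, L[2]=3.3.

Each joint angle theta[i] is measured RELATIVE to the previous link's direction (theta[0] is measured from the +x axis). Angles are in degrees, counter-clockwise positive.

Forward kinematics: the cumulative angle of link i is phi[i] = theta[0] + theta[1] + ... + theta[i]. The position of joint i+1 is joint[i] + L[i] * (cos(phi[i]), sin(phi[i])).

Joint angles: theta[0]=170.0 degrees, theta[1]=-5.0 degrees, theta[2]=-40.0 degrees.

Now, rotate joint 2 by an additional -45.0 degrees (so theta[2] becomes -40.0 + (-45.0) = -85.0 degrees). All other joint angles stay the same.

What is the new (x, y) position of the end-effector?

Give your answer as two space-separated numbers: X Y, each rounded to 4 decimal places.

joint[0] = (0.0000, 0.0000)  (base)
link 0: phi[0] = 170 = 170 deg
  cos(170 deg) = -0.9848, sin(170 deg) = 0.1736
  joint[1] = (0.0000, 0.0000) + 11.4 * (-0.9848, 0.1736) = (0.0000 + -11.2268, 0.0000 + 1.9796) = (-11.2268, 1.9796)
link 1: phi[1] = 170 + -5 = 165 deg
  cos(165 deg) = -0.9659, sin(165 deg) = 0.2588
  joint[2] = (-11.2268, 1.9796) + 7.2 * (-0.9659, 0.2588) = (-11.2268 + -6.9547, 1.9796 + 1.8635) = (-18.1815, 3.8431)
link 2: phi[2] = 170 + -5 + -85 = 80 deg
  cos(80 deg) = 0.1736, sin(80 deg) = 0.9848
  joint[3] = (-18.1815, 3.8431) + 3.3 * (0.1736, 0.9848) = (-18.1815 + 0.5730, 3.8431 + 3.2499) = (-17.6084, 7.0930)
End effector: (-17.6084, 7.0930)

Answer: -17.6084 7.0930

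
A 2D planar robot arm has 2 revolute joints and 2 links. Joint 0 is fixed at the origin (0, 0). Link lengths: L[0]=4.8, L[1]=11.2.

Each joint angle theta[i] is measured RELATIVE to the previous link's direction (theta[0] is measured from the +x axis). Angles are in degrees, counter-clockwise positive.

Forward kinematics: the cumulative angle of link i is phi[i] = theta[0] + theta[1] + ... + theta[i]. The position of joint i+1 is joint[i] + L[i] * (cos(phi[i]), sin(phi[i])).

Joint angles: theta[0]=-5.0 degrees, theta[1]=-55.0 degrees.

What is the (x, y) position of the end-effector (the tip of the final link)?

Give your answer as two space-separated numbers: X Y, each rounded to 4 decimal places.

joint[0] = (0.0000, 0.0000)  (base)
link 0: phi[0] = -5 = -5 deg
  cos(-5 deg) = 0.9962, sin(-5 deg) = -0.0872
  joint[1] = (0.0000, 0.0000) + 4.8 * (0.9962, -0.0872) = (0.0000 + 4.7817, 0.0000 + -0.4183) = (4.7817, -0.4183)
link 1: phi[1] = -5 + -55 = -60 deg
  cos(-60 deg) = 0.5000, sin(-60 deg) = -0.8660
  joint[2] = (4.7817, -0.4183) + 11.2 * (0.5000, -0.8660) = (4.7817 + 5.6000, -0.4183 + -9.6995) = (10.3817, -10.1178)
End effector: (10.3817, -10.1178)

Answer: 10.3817 -10.1178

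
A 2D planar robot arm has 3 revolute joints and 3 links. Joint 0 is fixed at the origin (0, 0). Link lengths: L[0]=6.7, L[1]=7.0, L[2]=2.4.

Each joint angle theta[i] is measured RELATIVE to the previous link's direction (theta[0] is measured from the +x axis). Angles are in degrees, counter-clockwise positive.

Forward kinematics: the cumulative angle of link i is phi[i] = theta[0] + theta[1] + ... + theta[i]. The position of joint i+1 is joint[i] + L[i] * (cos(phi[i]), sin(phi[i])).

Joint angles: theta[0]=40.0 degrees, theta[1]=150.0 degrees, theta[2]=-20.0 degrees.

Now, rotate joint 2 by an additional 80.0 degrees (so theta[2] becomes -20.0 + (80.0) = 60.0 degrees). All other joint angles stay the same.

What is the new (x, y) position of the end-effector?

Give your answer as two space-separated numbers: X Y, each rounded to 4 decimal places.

Answer: -2.5820 0.8359

Derivation:
joint[0] = (0.0000, 0.0000)  (base)
link 0: phi[0] = 40 = 40 deg
  cos(40 deg) = 0.7660, sin(40 deg) = 0.6428
  joint[1] = (0.0000, 0.0000) + 6.7 * (0.7660, 0.6428) = (0.0000 + 5.1325, 0.0000 + 4.3067) = (5.1325, 4.3067)
link 1: phi[1] = 40 + 150 = 190 deg
  cos(190 deg) = -0.9848, sin(190 deg) = -0.1736
  joint[2] = (5.1325, 4.3067) + 7 * (-0.9848, -0.1736) = (5.1325 + -6.8937, 4.3067 + -1.2155) = (-1.7612, 3.0911)
link 2: phi[2] = 40 + 150 + 60 = 250 deg
  cos(250 deg) = -0.3420, sin(250 deg) = -0.9397
  joint[3] = (-1.7612, 3.0911) + 2.4 * (-0.3420, -0.9397) = (-1.7612 + -0.8208, 3.0911 + -2.2553) = (-2.5820, 0.8359)
End effector: (-2.5820, 0.8359)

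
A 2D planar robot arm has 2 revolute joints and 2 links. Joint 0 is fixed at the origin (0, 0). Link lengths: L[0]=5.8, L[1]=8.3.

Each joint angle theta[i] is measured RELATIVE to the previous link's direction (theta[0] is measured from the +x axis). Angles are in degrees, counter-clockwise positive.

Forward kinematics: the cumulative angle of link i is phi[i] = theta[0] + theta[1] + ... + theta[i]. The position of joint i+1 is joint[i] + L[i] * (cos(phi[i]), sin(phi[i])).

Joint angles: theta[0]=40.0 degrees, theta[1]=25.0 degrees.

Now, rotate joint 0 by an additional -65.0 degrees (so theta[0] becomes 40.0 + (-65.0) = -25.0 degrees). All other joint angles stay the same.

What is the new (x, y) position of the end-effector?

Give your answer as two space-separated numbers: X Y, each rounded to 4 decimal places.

joint[0] = (0.0000, 0.0000)  (base)
link 0: phi[0] = -25 = -25 deg
  cos(-25 deg) = 0.9063, sin(-25 deg) = -0.4226
  joint[1] = (0.0000, 0.0000) + 5.8 * (0.9063, -0.4226) = (0.0000 + 5.2566, 0.0000 + -2.4512) = (5.2566, -2.4512)
link 1: phi[1] = -25 + 25 = 0 deg
  cos(0 deg) = 1.0000, sin(0 deg) = 0.0000
  joint[2] = (5.2566, -2.4512) + 8.3 * (1.0000, 0.0000) = (5.2566 + 8.3000, -2.4512 + 0.0000) = (13.5566, -2.4512)
End effector: (13.5566, -2.4512)

Answer: 13.5566 -2.4512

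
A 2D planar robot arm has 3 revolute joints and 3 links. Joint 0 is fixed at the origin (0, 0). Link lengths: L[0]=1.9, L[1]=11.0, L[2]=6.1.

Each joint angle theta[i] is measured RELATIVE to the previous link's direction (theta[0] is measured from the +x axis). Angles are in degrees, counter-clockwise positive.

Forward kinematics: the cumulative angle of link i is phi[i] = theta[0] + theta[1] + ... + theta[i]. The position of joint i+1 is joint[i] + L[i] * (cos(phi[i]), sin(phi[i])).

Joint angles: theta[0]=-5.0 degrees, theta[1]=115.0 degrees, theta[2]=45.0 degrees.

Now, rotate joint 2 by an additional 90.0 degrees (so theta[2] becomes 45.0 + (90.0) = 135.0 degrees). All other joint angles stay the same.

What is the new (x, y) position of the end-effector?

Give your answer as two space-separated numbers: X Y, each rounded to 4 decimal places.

Answer: -4.4474 4.6425

Derivation:
joint[0] = (0.0000, 0.0000)  (base)
link 0: phi[0] = -5 = -5 deg
  cos(-5 deg) = 0.9962, sin(-5 deg) = -0.0872
  joint[1] = (0.0000, 0.0000) + 1.9 * (0.9962, -0.0872) = (0.0000 + 1.8928, 0.0000 + -0.1656) = (1.8928, -0.1656)
link 1: phi[1] = -5 + 115 = 110 deg
  cos(110 deg) = -0.3420, sin(110 deg) = 0.9397
  joint[2] = (1.8928, -0.1656) + 11 * (-0.3420, 0.9397) = (1.8928 + -3.7622, -0.1656 + 10.3366) = (-1.8695, 10.1710)
link 2: phi[2] = -5 + 115 + 135 = 245 deg
  cos(245 deg) = -0.4226, sin(245 deg) = -0.9063
  joint[3] = (-1.8695, 10.1710) + 6.1 * (-0.4226, -0.9063) = (-1.8695 + -2.5780, 10.1710 + -5.5285) = (-4.4474, 4.6425)
End effector: (-4.4474, 4.6425)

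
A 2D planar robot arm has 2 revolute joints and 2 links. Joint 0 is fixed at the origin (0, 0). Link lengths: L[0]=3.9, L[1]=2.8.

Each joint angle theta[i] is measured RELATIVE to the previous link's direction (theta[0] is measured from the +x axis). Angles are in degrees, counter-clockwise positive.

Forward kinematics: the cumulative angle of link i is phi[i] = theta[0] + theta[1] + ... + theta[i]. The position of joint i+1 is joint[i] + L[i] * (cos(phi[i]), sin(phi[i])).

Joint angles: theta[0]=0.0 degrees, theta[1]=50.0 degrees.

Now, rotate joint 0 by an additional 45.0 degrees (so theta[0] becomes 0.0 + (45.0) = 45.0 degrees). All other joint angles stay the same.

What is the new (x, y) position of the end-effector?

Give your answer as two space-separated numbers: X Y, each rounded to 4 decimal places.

joint[0] = (0.0000, 0.0000)  (base)
link 0: phi[0] = 45 = 45 deg
  cos(45 deg) = 0.7071, sin(45 deg) = 0.7071
  joint[1] = (0.0000, 0.0000) + 3.9 * (0.7071, 0.7071) = (0.0000 + 2.7577, 0.0000 + 2.7577) = (2.7577, 2.7577)
link 1: phi[1] = 45 + 50 = 95 deg
  cos(95 deg) = -0.0872, sin(95 deg) = 0.9962
  joint[2] = (2.7577, 2.7577) + 2.8 * (-0.0872, 0.9962) = (2.7577 + -0.2440, 2.7577 + 2.7893) = (2.5137, 5.5471)
End effector: (2.5137, 5.5471)

Answer: 2.5137 5.5471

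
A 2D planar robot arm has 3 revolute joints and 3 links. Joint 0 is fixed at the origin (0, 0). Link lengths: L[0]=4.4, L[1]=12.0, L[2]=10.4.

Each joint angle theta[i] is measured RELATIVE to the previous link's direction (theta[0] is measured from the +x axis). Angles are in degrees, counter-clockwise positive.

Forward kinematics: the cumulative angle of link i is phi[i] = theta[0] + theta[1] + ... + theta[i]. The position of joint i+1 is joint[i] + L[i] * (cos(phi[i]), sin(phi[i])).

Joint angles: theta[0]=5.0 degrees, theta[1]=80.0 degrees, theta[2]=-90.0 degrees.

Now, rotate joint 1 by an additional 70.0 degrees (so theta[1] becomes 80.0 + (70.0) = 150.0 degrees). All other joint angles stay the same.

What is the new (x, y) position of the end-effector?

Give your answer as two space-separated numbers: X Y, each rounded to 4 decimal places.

joint[0] = (0.0000, 0.0000)  (base)
link 0: phi[0] = 5 = 5 deg
  cos(5 deg) = 0.9962, sin(5 deg) = 0.0872
  joint[1] = (0.0000, 0.0000) + 4.4 * (0.9962, 0.0872) = (0.0000 + 4.3833, 0.0000 + 0.3835) = (4.3833, 0.3835)
link 1: phi[1] = 5 + 150 = 155 deg
  cos(155 deg) = -0.9063, sin(155 deg) = 0.4226
  joint[2] = (4.3833, 0.3835) + 12 * (-0.9063, 0.4226) = (4.3833 + -10.8757, 0.3835 + 5.0714) = (-6.4924, 5.4549)
link 2: phi[2] = 5 + 150 + -90 = 65 deg
  cos(65 deg) = 0.4226, sin(65 deg) = 0.9063
  joint[3] = (-6.4924, 5.4549) + 10.4 * (0.4226, 0.9063) = (-6.4924 + 4.3952, 5.4549 + 9.4256) = (-2.0972, 14.8805)
End effector: (-2.0972, 14.8805)

Answer: -2.0972 14.8805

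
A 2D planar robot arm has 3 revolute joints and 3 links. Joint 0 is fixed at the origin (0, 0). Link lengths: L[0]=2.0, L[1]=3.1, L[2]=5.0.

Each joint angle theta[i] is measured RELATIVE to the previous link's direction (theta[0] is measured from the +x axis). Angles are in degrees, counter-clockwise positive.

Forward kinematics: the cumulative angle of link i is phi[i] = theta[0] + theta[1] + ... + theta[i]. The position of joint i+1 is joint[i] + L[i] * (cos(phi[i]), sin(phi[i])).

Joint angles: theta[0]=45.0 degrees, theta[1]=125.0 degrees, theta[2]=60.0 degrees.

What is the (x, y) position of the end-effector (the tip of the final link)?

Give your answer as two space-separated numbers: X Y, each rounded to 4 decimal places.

Answer: -4.8526 -1.8777

Derivation:
joint[0] = (0.0000, 0.0000)  (base)
link 0: phi[0] = 45 = 45 deg
  cos(45 deg) = 0.7071, sin(45 deg) = 0.7071
  joint[1] = (0.0000, 0.0000) + 2 * (0.7071, 0.7071) = (0.0000 + 1.4142, 0.0000 + 1.4142) = (1.4142, 1.4142)
link 1: phi[1] = 45 + 125 = 170 deg
  cos(170 deg) = -0.9848, sin(170 deg) = 0.1736
  joint[2] = (1.4142, 1.4142) + 3.1 * (-0.9848, 0.1736) = (1.4142 + -3.0529, 1.4142 + 0.5383) = (-1.6387, 1.9525)
link 2: phi[2] = 45 + 125 + 60 = 230 deg
  cos(230 deg) = -0.6428, sin(230 deg) = -0.7660
  joint[3] = (-1.6387, 1.9525) + 5 * (-0.6428, -0.7660) = (-1.6387 + -3.2139, 1.9525 + -3.8302) = (-4.8526, -1.8777)
End effector: (-4.8526, -1.8777)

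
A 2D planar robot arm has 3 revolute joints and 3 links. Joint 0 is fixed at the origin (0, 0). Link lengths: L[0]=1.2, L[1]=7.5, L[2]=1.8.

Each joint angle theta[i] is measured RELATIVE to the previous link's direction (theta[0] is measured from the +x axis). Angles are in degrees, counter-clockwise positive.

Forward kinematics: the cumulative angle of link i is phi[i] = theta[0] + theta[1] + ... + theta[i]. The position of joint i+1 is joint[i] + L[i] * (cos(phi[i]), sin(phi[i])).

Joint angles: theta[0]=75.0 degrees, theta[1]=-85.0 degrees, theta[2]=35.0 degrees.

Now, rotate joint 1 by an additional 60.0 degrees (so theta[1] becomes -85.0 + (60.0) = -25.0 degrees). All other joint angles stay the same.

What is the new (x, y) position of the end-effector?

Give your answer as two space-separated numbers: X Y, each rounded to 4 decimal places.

joint[0] = (0.0000, 0.0000)  (base)
link 0: phi[0] = 75 = 75 deg
  cos(75 deg) = 0.2588, sin(75 deg) = 0.9659
  joint[1] = (0.0000, 0.0000) + 1.2 * (0.2588, 0.9659) = (0.0000 + 0.3106, 0.0000 + 1.1591) = (0.3106, 1.1591)
link 1: phi[1] = 75 + -25 = 50 deg
  cos(50 deg) = 0.6428, sin(50 deg) = 0.7660
  joint[2] = (0.3106, 1.1591) + 7.5 * (0.6428, 0.7660) = (0.3106 + 4.8209, 1.1591 + 5.7453) = (5.1315, 6.9044)
link 2: phi[2] = 75 + -25 + 35 = 85 deg
  cos(85 deg) = 0.0872, sin(85 deg) = 0.9962
  joint[3] = (5.1315, 6.9044) + 1.8 * (0.0872, 0.9962) = (5.1315 + 0.1569, 6.9044 + 1.7932) = (5.2884, 8.6976)
End effector: (5.2884, 8.6976)

Answer: 5.2884 8.6976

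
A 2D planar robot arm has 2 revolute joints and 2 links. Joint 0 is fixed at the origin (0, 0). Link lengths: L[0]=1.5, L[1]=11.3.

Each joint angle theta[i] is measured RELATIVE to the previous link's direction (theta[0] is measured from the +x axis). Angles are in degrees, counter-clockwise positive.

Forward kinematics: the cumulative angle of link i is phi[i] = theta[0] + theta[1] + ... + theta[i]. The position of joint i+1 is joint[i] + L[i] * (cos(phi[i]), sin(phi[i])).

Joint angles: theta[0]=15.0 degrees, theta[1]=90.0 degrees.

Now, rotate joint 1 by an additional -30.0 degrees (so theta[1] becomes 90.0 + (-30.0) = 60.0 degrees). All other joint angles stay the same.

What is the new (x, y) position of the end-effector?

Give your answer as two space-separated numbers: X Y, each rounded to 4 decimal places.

joint[0] = (0.0000, 0.0000)  (base)
link 0: phi[0] = 15 = 15 deg
  cos(15 deg) = 0.9659, sin(15 deg) = 0.2588
  joint[1] = (0.0000, 0.0000) + 1.5 * (0.9659, 0.2588) = (0.0000 + 1.4489, 0.0000 + 0.3882) = (1.4489, 0.3882)
link 1: phi[1] = 15 + 60 = 75 deg
  cos(75 deg) = 0.2588, sin(75 deg) = 0.9659
  joint[2] = (1.4489, 0.3882) + 11.3 * (0.2588, 0.9659) = (1.4489 + 2.9247, 0.3882 + 10.9150) = (4.3735, 11.3032)
End effector: (4.3735, 11.3032)

Answer: 4.3735 11.3032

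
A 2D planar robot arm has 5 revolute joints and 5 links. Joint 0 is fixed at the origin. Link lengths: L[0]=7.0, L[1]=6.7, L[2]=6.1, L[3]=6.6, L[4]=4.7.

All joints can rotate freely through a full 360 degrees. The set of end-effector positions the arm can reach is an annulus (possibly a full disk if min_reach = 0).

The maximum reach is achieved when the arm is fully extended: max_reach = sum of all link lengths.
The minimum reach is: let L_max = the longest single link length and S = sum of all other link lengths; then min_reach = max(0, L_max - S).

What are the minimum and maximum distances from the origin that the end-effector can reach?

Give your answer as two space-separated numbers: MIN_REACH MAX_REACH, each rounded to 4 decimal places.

Link lengths: [7.0, 6.7, 6.1, 6.6, 4.7]
max_reach = 7 + 6.7 + 6.1 + 6.6 + 4.7 = 31.1
L_max = max([7.0, 6.7, 6.1, 6.6, 4.7]) = 7
S (sum of others) = 31.1 - 7 = 24.1
min_reach = max(0, 7 - 24.1) = max(0, -17.1) = 0

Answer: 0.0000 31.1000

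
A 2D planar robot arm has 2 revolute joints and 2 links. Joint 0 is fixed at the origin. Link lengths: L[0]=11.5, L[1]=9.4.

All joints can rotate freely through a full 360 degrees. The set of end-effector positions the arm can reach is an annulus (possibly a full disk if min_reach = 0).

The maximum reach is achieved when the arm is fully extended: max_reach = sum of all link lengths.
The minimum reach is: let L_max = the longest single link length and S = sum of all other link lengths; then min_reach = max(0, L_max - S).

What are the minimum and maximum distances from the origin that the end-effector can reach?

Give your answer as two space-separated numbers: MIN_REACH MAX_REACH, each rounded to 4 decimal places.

Link lengths: [11.5, 9.4]
max_reach = 11.5 + 9.4 = 20.9
L_max = max([11.5, 9.4]) = 11.5
S (sum of others) = 20.9 - 11.5 = 9.4
min_reach = max(0, 11.5 - 9.4) = max(0, 2.1) = 2.1

Answer: 2.1000 20.9000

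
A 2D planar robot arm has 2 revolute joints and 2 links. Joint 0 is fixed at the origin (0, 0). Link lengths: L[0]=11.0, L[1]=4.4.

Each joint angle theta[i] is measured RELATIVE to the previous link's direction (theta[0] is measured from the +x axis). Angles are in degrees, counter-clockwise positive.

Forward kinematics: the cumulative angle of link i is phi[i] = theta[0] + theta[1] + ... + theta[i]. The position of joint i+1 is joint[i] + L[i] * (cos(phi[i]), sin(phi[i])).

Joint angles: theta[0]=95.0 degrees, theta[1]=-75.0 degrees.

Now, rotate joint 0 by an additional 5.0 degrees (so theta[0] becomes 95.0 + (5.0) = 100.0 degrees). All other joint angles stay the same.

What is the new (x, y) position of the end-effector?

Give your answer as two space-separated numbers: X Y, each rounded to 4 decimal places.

Answer: 2.0776 12.6924

Derivation:
joint[0] = (0.0000, 0.0000)  (base)
link 0: phi[0] = 100 = 100 deg
  cos(100 deg) = -0.1736, sin(100 deg) = 0.9848
  joint[1] = (0.0000, 0.0000) + 11 * (-0.1736, 0.9848) = (0.0000 + -1.9101, 0.0000 + 10.8329) = (-1.9101, 10.8329)
link 1: phi[1] = 100 + -75 = 25 deg
  cos(25 deg) = 0.9063, sin(25 deg) = 0.4226
  joint[2] = (-1.9101, 10.8329) + 4.4 * (0.9063, 0.4226) = (-1.9101 + 3.9878, 10.8329 + 1.8595) = (2.0776, 12.6924)
End effector: (2.0776, 12.6924)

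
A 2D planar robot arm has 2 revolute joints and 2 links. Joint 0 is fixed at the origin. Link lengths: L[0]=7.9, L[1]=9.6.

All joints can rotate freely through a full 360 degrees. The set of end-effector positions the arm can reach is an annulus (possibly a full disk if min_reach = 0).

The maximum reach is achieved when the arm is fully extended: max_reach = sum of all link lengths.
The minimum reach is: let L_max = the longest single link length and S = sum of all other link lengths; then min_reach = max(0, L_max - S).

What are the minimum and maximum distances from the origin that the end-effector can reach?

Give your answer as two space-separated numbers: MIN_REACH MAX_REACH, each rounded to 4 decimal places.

Answer: 1.7000 17.5000

Derivation:
Link lengths: [7.9, 9.6]
max_reach = 7.9 + 9.6 = 17.5
L_max = max([7.9, 9.6]) = 9.6
S (sum of others) = 17.5 - 9.6 = 7.9
min_reach = max(0, 9.6 - 7.9) = max(0, 1.7) = 1.7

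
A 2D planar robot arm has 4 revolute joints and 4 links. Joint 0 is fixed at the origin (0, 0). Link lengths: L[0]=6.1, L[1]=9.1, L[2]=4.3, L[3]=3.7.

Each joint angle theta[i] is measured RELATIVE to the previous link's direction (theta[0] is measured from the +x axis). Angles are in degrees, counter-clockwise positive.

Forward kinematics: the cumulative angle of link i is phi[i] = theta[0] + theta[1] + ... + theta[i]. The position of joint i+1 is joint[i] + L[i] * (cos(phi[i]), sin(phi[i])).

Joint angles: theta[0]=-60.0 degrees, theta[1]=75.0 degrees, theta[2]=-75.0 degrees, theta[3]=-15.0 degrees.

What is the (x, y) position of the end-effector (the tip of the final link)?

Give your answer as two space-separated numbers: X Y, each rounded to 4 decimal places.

joint[0] = (0.0000, 0.0000)  (base)
link 0: phi[0] = -60 = -60 deg
  cos(-60 deg) = 0.5000, sin(-60 deg) = -0.8660
  joint[1] = (0.0000, 0.0000) + 6.1 * (0.5000, -0.8660) = (0.0000 + 3.0500, 0.0000 + -5.2828) = (3.0500, -5.2828)
link 1: phi[1] = -60 + 75 = 15 deg
  cos(15 deg) = 0.9659, sin(15 deg) = 0.2588
  joint[2] = (3.0500, -5.2828) + 9.1 * (0.9659, 0.2588) = (3.0500 + 8.7899, -5.2828 + 2.3553) = (11.8399, -2.9275)
link 2: phi[2] = -60 + 75 + -75 = -60 deg
  cos(-60 deg) = 0.5000, sin(-60 deg) = -0.8660
  joint[3] = (11.8399, -2.9275) + 4.3 * (0.5000, -0.8660) = (11.8399 + 2.1500, -2.9275 + -3.7239) = (13.9899, -6.6514)
link 3: phi[3] = -60 + 75 + -75 + -15 = -75 deg
  cos(-75 deg) = 0.2588, sin(-75 deg) = -0.9659
  joint[4] = (13.9899, -6.6514) + 3.7 * (0.2588, -0.9659) = (13.9899 + 0.9576, -6.6514 + -3.5739) = (14.9476, -10.2253)
End effector: (14.9476, -10.2253)

Answer: 14.9476 -10.2253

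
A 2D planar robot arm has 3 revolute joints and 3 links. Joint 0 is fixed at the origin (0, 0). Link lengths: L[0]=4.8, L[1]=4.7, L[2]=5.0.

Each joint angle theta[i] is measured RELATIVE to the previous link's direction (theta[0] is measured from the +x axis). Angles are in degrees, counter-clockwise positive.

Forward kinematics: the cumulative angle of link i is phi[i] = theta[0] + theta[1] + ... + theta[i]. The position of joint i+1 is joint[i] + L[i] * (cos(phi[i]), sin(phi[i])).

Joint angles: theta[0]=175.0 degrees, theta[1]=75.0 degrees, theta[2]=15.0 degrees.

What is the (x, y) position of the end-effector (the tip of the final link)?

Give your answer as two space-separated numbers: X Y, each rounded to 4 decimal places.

Answer: -6.8250 -8.9792

Derivation:
joint[0] = (0.0000, 0.0000)  (base)
link 0: phi[0] = 175 = 175 deg
  cos(175 deg) = -0.9962, sin(175 deg) = 0.0872
  joint[1] = (0.0000, 0.0000) + 4.8 * (-0.9962, 0.0872) = (0.0000 + -4.7817, 0.0000 + 0.4183) = (-4.7817, 0.4183)
link 1: phi[1] = 175 + 75 = 250 deg
  cos(250 deg) = -0.3420, sin(250 deg) = -0.9397
  joint[2] = (-4.7817, 0.4183) + 4.7 * (-0.3420, -0.9397) = (-4.7817 + -1.6075, 0.4183 + -4.4166) = (-6.3892, -3.9982)
link 2: phi[2] = 175 + 75 + 15 = 265 deg
  cos(265 deg) = -0.0872, sin(265 deg) = -0.9962
  joint[3] = (-6.3892, -3.9982) + 5 * (-0.0872, -0.9962) = (-6.3892 + -0.4358, -3.9982 + -4.9810) = (-6.8250, -8.9792)
End effector: (-6.8250, -8.9792)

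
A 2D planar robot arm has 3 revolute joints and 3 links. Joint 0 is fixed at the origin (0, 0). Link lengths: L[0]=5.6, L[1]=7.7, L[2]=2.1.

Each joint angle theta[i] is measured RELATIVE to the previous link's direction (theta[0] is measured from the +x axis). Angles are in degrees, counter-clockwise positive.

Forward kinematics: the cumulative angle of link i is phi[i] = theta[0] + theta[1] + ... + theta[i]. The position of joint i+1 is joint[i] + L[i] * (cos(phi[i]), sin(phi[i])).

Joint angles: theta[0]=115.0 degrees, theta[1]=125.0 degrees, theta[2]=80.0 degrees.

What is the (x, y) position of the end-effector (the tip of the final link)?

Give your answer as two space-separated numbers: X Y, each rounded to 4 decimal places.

joint[0] = (0.0000, 0.0000)  (base)
link 0: phi[0] = 115 = 115 deg
  cos(115 deg) = -0.4226, sin(115 deg) = 0.9063
  joint[1] = (0.0000, 0.0000) + 5.6 * (-0.4226, 0.9063) = (0.0000 + -2.3667, 0.0000 + 5.0753) = (-2.3667, 5.0753)
link 1: phi[1] = 115 + 125 = 240 deg
  cos(240 deg) = -0.5000, sin(240 deg) = -0.8660
  joint[2] = (-2.3667, 5.0753) + 7.7 * (-0.5000, -0.8660) = (-2.3667 + -3.8500, 5.0753 + -6.6684) = (-6.2167, -1.5931)
link 2: phi[2] = 115 + 125 + 80 = 320 deg
  cos(320 deg) = 0.7660, sin(320 deg) = -0.6428
  joint[3] = (-6.2167, -1.5931) + 2.1 * (0.7660, -0.6428) = (-6.2167 + 1.6087, -1.5931 + -1.3499) = (-4.6080, -2.9429)
End effector: (-4.6080, -2.9429)

Answer: -4.6080 -2.9429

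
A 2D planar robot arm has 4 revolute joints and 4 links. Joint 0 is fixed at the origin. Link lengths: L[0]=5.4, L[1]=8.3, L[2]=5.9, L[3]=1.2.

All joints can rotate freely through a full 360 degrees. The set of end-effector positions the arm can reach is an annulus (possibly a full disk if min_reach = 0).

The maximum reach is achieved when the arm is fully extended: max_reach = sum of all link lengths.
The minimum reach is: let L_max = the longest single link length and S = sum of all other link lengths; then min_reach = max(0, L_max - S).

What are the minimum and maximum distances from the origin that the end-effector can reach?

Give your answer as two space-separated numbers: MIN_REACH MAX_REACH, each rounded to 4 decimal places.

Answer: 0.0000 20.8000

Derivation:
Link lengths: [5.4, 8.3, 5.9, 1.2]
max_reach = 5.4 + 8.3 + 5.9 + 1.2 = 20.8
L_max = max([5.4, 8.3, 5.9, 1.2]) = 8.3
S (sum of others) = 20.8 - 8.3 = 12.5
min_reach = max(0, 8.3 - 12.5) = max(0, -4.2) = 0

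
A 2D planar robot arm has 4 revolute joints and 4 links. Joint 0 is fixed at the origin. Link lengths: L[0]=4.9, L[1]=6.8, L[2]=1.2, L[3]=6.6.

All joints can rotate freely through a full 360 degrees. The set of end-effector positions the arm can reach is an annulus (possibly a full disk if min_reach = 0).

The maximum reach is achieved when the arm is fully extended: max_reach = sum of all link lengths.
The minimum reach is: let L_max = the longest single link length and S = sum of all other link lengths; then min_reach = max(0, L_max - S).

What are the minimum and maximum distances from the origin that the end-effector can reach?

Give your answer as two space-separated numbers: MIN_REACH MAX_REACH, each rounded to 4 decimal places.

Link lengths: [4.9, 6.8, 1.2, 6.6]
max_reach = 4.9 + 6.8 + 1.2 + 6.6 = 19.5
L_max = max([4.9, 6.8, 1.2, 6.6]) = 6.8
S (sum of others) = 19.5 - 6.8 = 12.7
min_reach = max(0, 6.8 - 12.7) = max(0, -5.9) = 0

Answer: 0.0000 19.5000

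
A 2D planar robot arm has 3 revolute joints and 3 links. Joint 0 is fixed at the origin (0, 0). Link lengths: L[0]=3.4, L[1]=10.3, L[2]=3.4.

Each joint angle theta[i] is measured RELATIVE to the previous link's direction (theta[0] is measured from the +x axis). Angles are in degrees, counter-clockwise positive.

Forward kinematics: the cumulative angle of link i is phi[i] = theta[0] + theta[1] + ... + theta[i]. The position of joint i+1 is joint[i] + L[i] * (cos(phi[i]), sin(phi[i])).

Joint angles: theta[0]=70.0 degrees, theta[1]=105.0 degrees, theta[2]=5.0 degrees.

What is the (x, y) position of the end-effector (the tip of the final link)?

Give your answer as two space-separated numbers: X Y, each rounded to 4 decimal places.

Answer: -12.4979 4.0927

Derivation:
joint[0] = (0.0000, 0.0000)  (base)
link 0: phi[0] = 70 = 70 deg
  cos(70 deg) = 0.3420, sin(70 deg) = 0.9397
  joint[1] = (0.0000, 0.0000) + 3.4 * (0.3420, 0.9397) = (0.0000 + 1.1629, 0.0000 + 3.1950) = (1.1629, 3.1950)
link 1: phi[1] = 70 + 105 = 175 deg
  cos(175 deg) = -0.9962, sin(175 deg) = 0.0872
  joint[2] = (1.1629, 3.1950) + 10.3 * (-0.9962, 0.0872) = (1.1629 + -10.2608, 3.1950 + 0.8977) = (-9.0979, 4.0927)
link 2: phi[2] = 70 + 105 + 5 = 180 deg
  cos(180 deg) = -1.0000, sin(180 deg) = 0.0000
  joint[3] = (-9.0979, 4.0927) + 3.4 * (-1.0000, 0.0000) = (-9.0979 + -3.4000, 4.0927 + 0.0000) = (-12.4979, 4.0927)
End effector: (-12.4979, 4.0927)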